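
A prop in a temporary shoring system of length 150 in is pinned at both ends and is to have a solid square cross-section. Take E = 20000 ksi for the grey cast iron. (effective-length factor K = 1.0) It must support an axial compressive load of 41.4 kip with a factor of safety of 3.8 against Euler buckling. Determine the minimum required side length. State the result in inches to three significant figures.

a ≈ 3.83 in

Required P_cr = n·P = 3.8 × 41.4 = 157.3 kip
L_e = K·L = 1 × 150 = 150.0 in
Required I = P_cr·L_e²/(π²E) = 1.573×10^5 × 150.0² / (π² × 2.00×10^7) = 17.93 in⁴
Solid square: I = a⁴/12  ⇒  a = (12I)^(1/4) = (12×17.93)^(1/4) = 3.83 in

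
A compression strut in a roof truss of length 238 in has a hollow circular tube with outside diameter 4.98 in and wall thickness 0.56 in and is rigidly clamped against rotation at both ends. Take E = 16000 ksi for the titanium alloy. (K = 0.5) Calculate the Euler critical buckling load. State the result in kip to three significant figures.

Inner diameter d_i = 4.98 − 2×0.56 = 3.860 in
I = π(d_o⁴ − d_i⁴)/64 = π(4.98⁴ − 3.860⁴)/64 = 19.29 in⁴
Effective length L_e = K·L = 0.5 × 238 = 119.0 in
P_cr = π²EI / L_e² = π² × 16000×10³ × 19.29 / 119.0² = 2.152×10^5 lb

P_cr ≈ 215 kip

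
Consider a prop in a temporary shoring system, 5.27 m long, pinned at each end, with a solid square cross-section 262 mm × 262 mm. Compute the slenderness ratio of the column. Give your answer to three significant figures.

λ ≈ 69.7

I = a⁴/12 = 262⁴/12 = 3.927×10^8 mm⁴
A = 6.864×10^4 mm²;  r_min = √(I/A) = √(3.927×10^8/6.864×10^4) = 75.63 mm
L_e = K·L = 1 × 5.27 m = 5.270 m = 5270.0 mm
λ = L_e / r_min = 5270.0 / 75.63 = 69.7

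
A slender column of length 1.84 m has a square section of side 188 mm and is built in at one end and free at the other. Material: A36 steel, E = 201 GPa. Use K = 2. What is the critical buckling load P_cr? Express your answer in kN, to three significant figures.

P_cr ≈ 15200 kN

I = a⁴/12 = 188⁴/12 = 1.041×10^8 mm⁴
I = 1.041×10^8 mm⁴ = 1.041×10^-4 m⁴
Effective length L_e = K·L = 2 × 1.84 = 3.680 m
P_cr = π²EI / L_e² = π² × 201×10⁹ × 1.041×10^-4 / 3.680² = 1.525×10^7 N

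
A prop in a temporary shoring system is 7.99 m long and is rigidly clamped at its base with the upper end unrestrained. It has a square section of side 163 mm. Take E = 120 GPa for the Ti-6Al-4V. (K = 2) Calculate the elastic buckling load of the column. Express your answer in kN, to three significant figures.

P_cr ≈ 273 kN

I = a⁴/12 = 163⁴/12 = 5.883×10^7 mm⁴
I = 5.883×10^7 mm⁴ = 5.883×10^-5 m⁴
Effective length L_e = K·L = 2 × 7.99 = 15.98 m
P_cr = π²EI / L_e² = π² × 120×10⁹ × 5.883×10^-5 / 15.98² = 2.728×10^5 N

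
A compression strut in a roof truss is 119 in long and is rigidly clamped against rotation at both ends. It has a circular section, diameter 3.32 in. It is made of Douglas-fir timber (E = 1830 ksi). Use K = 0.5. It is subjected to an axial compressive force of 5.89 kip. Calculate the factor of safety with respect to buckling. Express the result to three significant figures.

n ≈ 5.17

I = πd⁴/64 = π×3.32⁴/64 = 5.964 in⁴
Effective length L_e = K·L = 0.5 × 119 = 59.50 in
P_cr = π²EI / L_e² = π² × 1830×10³ × 5.964 / 59.50² = 3.043×10^4 lb
Factor of safety n = P_cr / P = 30.426 / 5.89 = 5.17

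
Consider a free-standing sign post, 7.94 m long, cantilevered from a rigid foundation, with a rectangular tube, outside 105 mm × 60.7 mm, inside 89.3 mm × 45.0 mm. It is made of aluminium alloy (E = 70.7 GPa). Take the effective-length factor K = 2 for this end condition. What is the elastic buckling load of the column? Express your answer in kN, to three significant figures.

Weak-axis I_min = (h_o·b_o³ − h_i·b_i³)/12 with b_o = 60.7, b_i = 45.00 mm (shorter outer/inner sides).
I_min = (105×60.7³ − 89.30×45.00³)/12 = 1.279×10^6 mm⁴
I = 1.279×10^6 mm⁴ = 1.279×10^-6 m⁴
Effective length L_e = K·L = 2 × 7.94 = 15.88 m
P_cr = π²EI / L_e² = π² × 70.7×10⁹ × 1.279×10^-6 / 15.88² = 3.539×10^3 N

P_cr ≈ 3.54 kN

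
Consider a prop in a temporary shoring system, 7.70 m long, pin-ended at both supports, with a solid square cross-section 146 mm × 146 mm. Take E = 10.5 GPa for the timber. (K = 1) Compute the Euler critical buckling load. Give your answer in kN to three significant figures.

P_cr ≈ 66.2 kN

I = a⁴/12 = 146⁴/12 = 3.786×10^7 mm⁴
I = 3.786×10^7 mm⁴ = 3.786×10^-5 m⁴
Effective length L_e = K·L = 1 × 7.70 = 7.700 m
P_cr = π²EI / L_e² = π² × 10.5×10⁹ × 3.786×10^-5 / 7.700² = 6.618×10^4 N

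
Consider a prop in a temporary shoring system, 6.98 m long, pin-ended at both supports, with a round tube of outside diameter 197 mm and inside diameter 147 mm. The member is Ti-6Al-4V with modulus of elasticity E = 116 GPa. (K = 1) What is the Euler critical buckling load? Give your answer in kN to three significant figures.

P_cr ≈ 1200 kN

d_o = 197 mm, d_i = 147 mm
I = π(d_o⁴ − d_i⁴)/64 = π(197⁴ − 147.0⁴)/64 = 5.101×10^7 mm⁴
I = 5.101×10^7 mm⁴ = 5.101×10^-5 m⁴
Effective length L_e = K·L = 1 × 6.98 = 6.980 m
P_cr = π²EI / L_e² = π² × 116×10⁹ × 5.101×10^-5 / 6.980² = 1.199×10^6 N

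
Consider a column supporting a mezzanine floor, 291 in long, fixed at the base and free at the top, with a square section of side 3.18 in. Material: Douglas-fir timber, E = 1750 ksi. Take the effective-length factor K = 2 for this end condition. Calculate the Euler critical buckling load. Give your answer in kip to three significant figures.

I = a⁴/12 = 3.18⁴/12 = 8.522 in⁴
Effective length L_e = K·L = 2 × 291 = 582.0 in
P_cr = π²EI / L_e² = π² × 1750×10³ × 8.522 / 582.0² = 434.5 lb

P_cr ≈ 0.435 kip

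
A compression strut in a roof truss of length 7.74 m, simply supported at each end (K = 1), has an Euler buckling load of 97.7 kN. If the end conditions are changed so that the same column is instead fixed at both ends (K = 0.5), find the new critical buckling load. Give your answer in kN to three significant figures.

P_cr ≈ 391 kN

P_cr ∝ 1/K², so P_cr,new = P_cr,old × (K_old/K_new)² = 97.7 × (1/0.5)²
= 97.7 × 4.000 = 391 kN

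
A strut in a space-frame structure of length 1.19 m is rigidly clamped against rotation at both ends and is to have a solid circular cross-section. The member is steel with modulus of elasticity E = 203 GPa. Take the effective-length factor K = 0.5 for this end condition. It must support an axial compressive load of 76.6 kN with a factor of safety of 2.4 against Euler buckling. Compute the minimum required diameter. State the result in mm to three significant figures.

Required P_cr = n·P = 2.4 × 76.6 = 183.8 kN
L_e = K·L = 0.5 × 1.19 = 0.5950 m
Required I = P_cr·L_e²/(π²E) = 1.838×10^5 × 0.5950² / (π² × 2.03×10^11) = 3.248×10^-8 m⁴
I_req = 3.248×10^4 mm⁴
Solid circle: I = πd⁴/64  ⇒  d = (64I/π)^(1/4) = (64×3.248×10^4/π)^(1/4) = 28.5 mm

d ≈ 28.5 mm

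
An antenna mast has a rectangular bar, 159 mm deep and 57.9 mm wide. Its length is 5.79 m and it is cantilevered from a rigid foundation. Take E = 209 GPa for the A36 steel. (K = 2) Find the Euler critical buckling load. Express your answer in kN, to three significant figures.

P_cr ≈ 39.6 kN

Buckling occurs about the weak axis: I_min = h·b³/12 with b = 57.9 mm (the shorter side).
I_min = 159×57.9³/12 = 2.572×10^6 mm⁴
I = 2.572×10^6 mm⁴ = 2.572×10^-6 m⁴
Effective length L_e = K·L = 2 × 5.79 = 11.58 m
P_cr = π²EI / L_e² = π² × 209×10⁹ × 2.572×10^-6 / 11.58² = 3.956×10^4 N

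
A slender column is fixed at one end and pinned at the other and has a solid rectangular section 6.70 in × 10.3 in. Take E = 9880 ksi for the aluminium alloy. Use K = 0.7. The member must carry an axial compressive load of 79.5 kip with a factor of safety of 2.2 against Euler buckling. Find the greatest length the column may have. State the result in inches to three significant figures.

Buckling occurs about the weak axis: I_min = h·b³/12 with b = 6.70 in (the shorter side).
I_min = 10.3×6.70³/12 = 258.2 in⁴
Required critical load P_cr = n·P = 2.2 × 79.5 = 174.9 kip = 1.749×10^5 lb
From P_cr = π²EI/(K·L)²:  L = (1/K)·√(π²EI/P_cr) = (1/0.7)·√(π²×9.88×10^6×258.2/1.749×10^5)
L = 542 in

L_max ≈ 542 in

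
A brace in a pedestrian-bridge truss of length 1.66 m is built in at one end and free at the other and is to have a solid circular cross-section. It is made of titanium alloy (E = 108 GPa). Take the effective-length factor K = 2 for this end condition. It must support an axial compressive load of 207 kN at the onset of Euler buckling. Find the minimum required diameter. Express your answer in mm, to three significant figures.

d ≈ 81.3 mm

L_e = K·L = 2 × 1.66 = 3.320 m
Required I = P_cr·L_e²/(π²E) = 2.070×10^5 × 3.320² / (π² × 1.08×10^11) = 2.141×10^-6 m⁴
I_req = 2.141×10^6 mm⁴
Solid circle: I = πd⁴/64  ⇒  d = (64I/π)^(1/4) = (64×2.141×10^6/π)^(1/4) = 81.3 mm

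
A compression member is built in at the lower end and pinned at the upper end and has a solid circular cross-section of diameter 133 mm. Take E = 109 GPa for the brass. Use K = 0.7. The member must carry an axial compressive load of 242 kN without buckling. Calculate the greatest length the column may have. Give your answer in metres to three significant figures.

I = πd⁴/64 = π×133⁴/64 = 1.536×10^7 mm⁴
I = 1.536×10^-5 m⁴
At the buckling limit P_cr = P = 2.420×10^5 N
From P_cr = π²EI/(K·L)²:  L = (1/K)·√(π²EI/P_cr) = (1/0.7)·√(π²×1.09×10^11×1.536×10^-5/2.420×10^5)
L = 11.8 m

L_max ≈ 11.8 m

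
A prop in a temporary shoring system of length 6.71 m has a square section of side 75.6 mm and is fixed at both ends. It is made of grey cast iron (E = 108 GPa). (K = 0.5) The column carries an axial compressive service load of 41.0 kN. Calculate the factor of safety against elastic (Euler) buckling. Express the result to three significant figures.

I = a⁴/12 = 75.6⁴/12 = 2.722×10^6 mm⁴
I = 2.722×10^6 mm⁴ = 2.722×10^-6 m⁴
Effective length L_e = K·L = 0.5 × 6.71 = 3.355 m
P_cr = π²EI / L_e² = π² × 108×10⁹ × 2.722×10^-6 / 3.355² = 2.578×10^5 N
Factor of safety n = P_cr / P = 257.78 / 41.0 = 6.29

n ≈ 6.29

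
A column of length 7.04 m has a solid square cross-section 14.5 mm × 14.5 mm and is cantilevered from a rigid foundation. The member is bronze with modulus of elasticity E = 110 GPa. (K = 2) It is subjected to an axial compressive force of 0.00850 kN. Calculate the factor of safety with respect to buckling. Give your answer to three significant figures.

n ≈ 2.37

I = a⁴/12 = 14.5⁴/12 = 3.684×10^3 mm⁴
I = 3.684×10^3 mm⁴ = 3.684×10^-9 m⁴
Effective length L_e = K·L = 2 × 7.04 = 14.08 m
P_cr = π²EI / L_e² = π² × 110×10⁹ × 3.684×10^-9 / 14.08² = 20.17 N
Factor of safety n = P_cr / P = 0.020173 / 0.00850 = 2.37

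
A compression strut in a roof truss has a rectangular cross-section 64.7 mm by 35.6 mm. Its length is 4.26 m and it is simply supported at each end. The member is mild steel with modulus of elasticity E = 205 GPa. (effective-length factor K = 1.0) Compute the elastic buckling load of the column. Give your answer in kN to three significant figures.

P_cr ≈ 27.1 kN

Buckling occurs about the weak axis: I_min = h·b³/12 with b = 35.6 mm (the shorter side).
I_min = 64.7×35.6³/12 = 2.433×10^5 mm⁴
I = 2.433×10^5 mm⁴ = 2.433×10^-7 m⁴
Effective length L_e = K·L = 1 × 4.26 = 4.260 m
P_cr = π²EI / L_e² = π² × 205×10⁹ × 2.433×10^-7 / 4.260² = 2.712×10^4 N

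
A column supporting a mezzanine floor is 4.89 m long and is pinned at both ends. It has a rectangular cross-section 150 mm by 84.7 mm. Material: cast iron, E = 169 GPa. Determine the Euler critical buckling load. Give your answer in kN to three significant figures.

P_cr ≈ 530 kN

Buckling occurs about the weak axis: I_min = h·b³/12 with b = 84.7 mm (the shorter side).
I_min = 150×84.7³/12 = 7.596×10^6 mm⁴
I = 7.596×10^6 mm⁴ = 7.596×10^-6 m⁴
Effective length L_e = K·L = 1 × 4.89 = 4.890 m
P_cr = π²EI / L_e² = π² × 169×10⁹ × 7.596×10^-6 / 4.890² = 5.298×10^5 N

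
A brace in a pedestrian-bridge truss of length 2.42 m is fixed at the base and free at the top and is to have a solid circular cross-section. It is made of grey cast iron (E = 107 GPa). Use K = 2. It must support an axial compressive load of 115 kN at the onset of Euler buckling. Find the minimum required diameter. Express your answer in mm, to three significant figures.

d ≈ 84.9 mm

L_e = K·L = 2 × 2.42 = 4.840 m
Required I = P_cr·L_e²/(π²E) = 1.150×10^5 × 4.840² / (π² × 1.07×10^11) = 2.551×10^-6 m⁴
I_req = 2.551×10^6 mm⁴
Solid circle: I = πd⁴/64  ⇒  d = (64I/π)^(1/4) = (64×2.551×10^6/π)^(1/4) = 84.9 mm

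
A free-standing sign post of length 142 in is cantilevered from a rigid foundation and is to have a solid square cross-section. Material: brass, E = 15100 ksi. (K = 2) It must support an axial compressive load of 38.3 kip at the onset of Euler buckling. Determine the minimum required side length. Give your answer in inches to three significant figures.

a ≈ 3.97 in

L_e = K·L = 2 × 142 = 284.0 in
Required I = P_cr·L_e²/(π²E) = 3.830×10^4 × 284.0² / (π² × 1.51×10^7) = 20.73 in⁴
Solid square: I = a⁴/12  ⇒  a = (12I)^(1/4) = (12×20.73)^(1/4) = 3.97 in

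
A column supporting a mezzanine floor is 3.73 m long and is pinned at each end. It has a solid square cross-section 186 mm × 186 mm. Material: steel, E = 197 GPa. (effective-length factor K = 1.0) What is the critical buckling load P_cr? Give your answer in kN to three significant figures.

P_cr ≈ 13900 kN

I = a⁴/12 = 186⁴/12 = 9.974×10^7 mm⁴
I = 9.974×10^7 mm⁴ = 9.974×10^-5 m⁴
Effective length L_e = K·L = 1 × 3.73 = 3.730 m
P_cr = π²EI / L_e² = π² × 197×10⁹ × 9.974×10^-5 / 3.730² = 1.394×10^7 N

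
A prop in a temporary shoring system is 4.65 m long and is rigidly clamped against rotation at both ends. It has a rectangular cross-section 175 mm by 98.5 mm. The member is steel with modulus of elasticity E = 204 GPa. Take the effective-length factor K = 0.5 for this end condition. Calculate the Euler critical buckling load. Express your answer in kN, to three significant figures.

P_cr ≈ 5190 kN

Buckling occurs about the weak axis: I_min = h·b³/12 with b = 98.5 mm (the shorter side).
I_min = 175×98.5³/12 = 1.394×10^7 mm⁴
I = 1.394×10^7 mm⁴ = 1.394×10^-5 m⁴
Effective length L_e = K·L = 0.5 × 4.65 = 2.325 m
P_cr = π²EI / L_e² = π² × 204×10⁹ × 1.394×10^-5 / 2.325² = 5.191×10^6 N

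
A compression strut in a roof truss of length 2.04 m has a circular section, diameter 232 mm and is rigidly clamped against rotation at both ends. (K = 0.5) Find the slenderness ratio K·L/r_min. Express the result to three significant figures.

For a solid circle r = d/4 = 232/4 = 58.00 mm
L_e = K·L = 0.5 × 2.04 m = 1.020 m = 1020.0 mm
λ = L_e / r_min = 1020.0 / 58.00 = 17.6

λ ≈ 17.6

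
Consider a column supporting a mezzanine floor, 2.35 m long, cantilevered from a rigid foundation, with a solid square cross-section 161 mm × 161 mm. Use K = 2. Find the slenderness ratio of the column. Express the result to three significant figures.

For a square r = a/√12 = 161/√12 = 46.48 mm
L_e = K·L = 2 × 2.35 m = 4.700 m = 4700.0 mm
λ = L_e / r_min = 4700.0 / 46.48 = 101

λ ≈ 101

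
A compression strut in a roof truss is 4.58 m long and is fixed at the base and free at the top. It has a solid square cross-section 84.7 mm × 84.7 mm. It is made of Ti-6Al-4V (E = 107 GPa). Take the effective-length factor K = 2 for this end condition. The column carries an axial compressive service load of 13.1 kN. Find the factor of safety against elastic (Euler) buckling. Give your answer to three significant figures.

n ≈ 4.12

I = a⁴/12 = 84.7⁴/12 = 4.289×10^6 mm⁴
I = 4.289×10^6 mm⁴ = 4.289×10^-6 m⁴
Effective length L_e = K·L = 2 × 4.58 = 9.160 m
P_cr = π²EI / L_e² = π² × 107×10⁹ × 4.289×10^-6 / 9.160² = 5.398×10^4 N
Factor of safety n = P_cr / P = 53.982 / 13.1 = 4.12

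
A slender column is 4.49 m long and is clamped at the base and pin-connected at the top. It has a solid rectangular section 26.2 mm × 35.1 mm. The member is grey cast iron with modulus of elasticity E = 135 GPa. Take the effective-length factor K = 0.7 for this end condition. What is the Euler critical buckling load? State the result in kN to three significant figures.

Buckling occurs about the weak axis: I_min = h·b³/12 with b = 26.2 mm (the shorter side).
I_min = 35.1×26.2³/12 = 5.261×10^4 mm⁴
I = 5.261×10^4 mm⁴ = 5.261×10^-8 m⁴
Effective length L_e = K·L = 0.7 × 4.49 = 3.143 m
P_cr = π²EI / L_e² = π² × 135×10⁹ × 5.261×10^-8 / 3.143² = 7.095×10^3 N

P_cr ≈ 7.10 kN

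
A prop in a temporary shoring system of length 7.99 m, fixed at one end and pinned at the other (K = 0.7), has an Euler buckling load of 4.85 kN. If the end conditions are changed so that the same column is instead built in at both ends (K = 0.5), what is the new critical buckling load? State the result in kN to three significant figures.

P_cr ≈ 9.51 kN

P_cr ∝ 1/K², so P_cr,new = P_cr,old × (K_old/K_new)² = 4.85 × (0.7/0.5)²
= 4.85 × 1.960 = 9.51 kN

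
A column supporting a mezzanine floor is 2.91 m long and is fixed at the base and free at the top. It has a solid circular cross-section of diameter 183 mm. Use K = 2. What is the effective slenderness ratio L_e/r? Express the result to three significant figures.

For a solid circle r = d/4 = 183/4 = 45.75 mm
L_e = K·L = 2 × 2.91 m = 5.820 m = 5820.0 mm
λ = L_e / r_min = 5820.0 / 45.75 = 127

λ ≈ 127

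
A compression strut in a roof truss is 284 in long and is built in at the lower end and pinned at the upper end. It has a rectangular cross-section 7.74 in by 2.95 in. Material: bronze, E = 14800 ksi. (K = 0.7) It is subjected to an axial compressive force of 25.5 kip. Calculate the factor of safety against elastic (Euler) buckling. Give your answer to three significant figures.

n ≈ 2.40

Buckling occurs about the weak axis: I_min = h·b³/12 with b = 2.95 in (the shorter side).
I_min = 7.74×2.95³/12 = 16.56 in⁴
Effective length L_e = K·L = 0.7 × 284 = 198.8 in
P_cr = π²EI / L_e² = π² × 14800×10³ × 16.56 / 198.8² = 6.120×10^4 lb
Factor of safety n = P_cr / P = 61.200 / 25.5 = 2.40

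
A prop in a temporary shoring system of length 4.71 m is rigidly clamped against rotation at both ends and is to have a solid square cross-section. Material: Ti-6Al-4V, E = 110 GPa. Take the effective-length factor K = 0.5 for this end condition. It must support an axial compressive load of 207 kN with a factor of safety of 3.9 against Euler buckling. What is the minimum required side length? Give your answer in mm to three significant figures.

a ≈ 83.9 mm

Required P_cr = n·P = 3.9 × 207 = 807.3 kN
L_e = K·L = 0.5 × 4.71 = 2.355 m
Required I = P_cr·L_e²/(π²E) = 8.073×10^5 × 2.355² / (π² × 1.10×10^11) = 4.124×10^-6 m⁴
I_req = 4.124×10^6 mm⁴
Solid square: I = a⁴/12  ⇒  a = (12I)^(1/4) = (12×4.124×10^6)^(1/4) = 83.9 mm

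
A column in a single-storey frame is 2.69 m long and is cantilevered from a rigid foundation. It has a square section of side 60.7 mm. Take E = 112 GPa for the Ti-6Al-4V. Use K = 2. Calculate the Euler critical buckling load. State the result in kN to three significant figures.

I = a⁴/12 = 60.7⁴/12 = 1.131×10^6 mm⁴
I = 1.131×10^6 mm⁴ = 1.131×10^-6 m⁴
Effective length L_e = K·L = 2 × 2.69 = 5.380 m
P_cr = π²EI / L_e² = π² × 112×10⁹ × 1.131×10^-6 / 5.380² = 4.320×10^4 N

P_cr ≈ 43.2 kN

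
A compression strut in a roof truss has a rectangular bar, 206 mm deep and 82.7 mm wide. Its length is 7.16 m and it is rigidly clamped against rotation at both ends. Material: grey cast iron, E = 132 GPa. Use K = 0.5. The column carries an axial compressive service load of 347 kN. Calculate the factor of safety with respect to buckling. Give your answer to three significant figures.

Buckling occurs about the weak axis: I_min = h·b³/12 with b = 82.7 mm (the shorter side).
I_min = 206×82.7³/12 = 9.710×10^6 mm⁴
I = 9.710×10^6 mm⁴ = 9.710×10^-6 m⁴
Effective length L_e = K·L = 0.5 × 7.16 = 3.580 m
P_cr = π²EI / L_e² = π² × 132×10⁹ × 9.710×10^-6 / 3.580² = 9.870×10^5 N
Factor of safety n = P_cr / P = 986.98 / 347 = 2.84

n ≈ 2.84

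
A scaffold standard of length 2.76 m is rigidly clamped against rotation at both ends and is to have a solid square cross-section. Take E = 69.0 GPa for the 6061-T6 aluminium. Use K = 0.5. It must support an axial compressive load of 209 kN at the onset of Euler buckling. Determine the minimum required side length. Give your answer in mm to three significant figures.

a ≈ 51.5 mm

L_e = K·L = 0.5 × 2.76 = 1.380 m
Required I = P_cr·L_e²/(π²E) = 2.090×10^5 × 1.380² / (π² × 6.90×10^10) = 5.845×10^-7 m⁴
I_req = 5.845×10^5 mm⁴
Solid square: I = a⁴/12  ⇒  a = (12I)^(1/4) = (12×5.845×10^5)^(1/4) = 51.5 mm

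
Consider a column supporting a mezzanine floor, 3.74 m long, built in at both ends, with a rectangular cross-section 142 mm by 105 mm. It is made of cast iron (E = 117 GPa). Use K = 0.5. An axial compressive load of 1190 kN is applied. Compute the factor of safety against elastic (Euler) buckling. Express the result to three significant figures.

n ≈ 3.80

Buckling occurs about the weak axis: I_min = h·b³/12 with b = 105 mm (the shorter side).
I_min = 142×105³/12 = 1.370×10^7 mm⁴
I = 1.370×10^7 mm⁴ = 1.370×10^-5 m⁴
Effective length L_e = K·L = 0.5 × 3.74 = 1.870 m
P_cr = π²EI / L_e² = π² × 117×10⁹ × 1.370×10^-5 / 1.870² = 4.524×10^6 N
Factor of safety n = P_cr / P = 4523.5 / 1190 = 3.80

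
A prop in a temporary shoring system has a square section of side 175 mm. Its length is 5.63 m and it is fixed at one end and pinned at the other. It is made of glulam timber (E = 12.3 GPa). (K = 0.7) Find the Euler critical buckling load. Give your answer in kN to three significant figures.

P_cr ≈ 611 kN

I = a⁴/12 = 175⁴/12 = 7.816×10^7 mm⁴
I = 7.816×10^7 mm⁴ = 7.816×10^-5 m⁴
Effective length L_e = K·L = 0.7 × 5.63 = 3.941 m
P_cr = π²EI / L_e² = π² × 12.3×10⁹ × 7.816×10^-5 / 3.941² = 6.109×10^5 N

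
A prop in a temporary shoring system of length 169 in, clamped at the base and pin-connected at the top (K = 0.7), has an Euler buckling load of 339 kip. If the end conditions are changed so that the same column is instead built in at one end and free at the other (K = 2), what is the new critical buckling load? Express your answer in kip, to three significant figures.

P_cr ≈ 41.5 kip

P_cr ∝ 1/K², so P_cr,new = P_cr,old × (K_old/K_new)² = 339 × (0.7/2)²
= 339 × 0.1225 = 41.5 kip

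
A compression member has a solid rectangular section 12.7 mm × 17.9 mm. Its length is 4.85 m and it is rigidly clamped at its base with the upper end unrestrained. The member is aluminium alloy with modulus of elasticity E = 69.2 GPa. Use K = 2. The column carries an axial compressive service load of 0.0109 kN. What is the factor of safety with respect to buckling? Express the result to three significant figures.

n ≈ 2.03

Buckling occurs about the weak axis: I_min = h·b³/12 with b = 12.7 mm (the shorter side).
I_min = 17.9×12.7³/12 = 3.056×10^3 mm⁴
I = 3.056×10^3 mm⁴ = 3.056×10^-9 m⁴
Effective length L_e = K·L = 2 × 4.85 = 9.700 m
P_cr = π²EI / L_e² = π² × 69.2×10⁹ × 3.056×10^-9 / 9.700² = 22.18 N
Factor of safety n = P_cr / P = 0.022179 / 0.0109 = 2.03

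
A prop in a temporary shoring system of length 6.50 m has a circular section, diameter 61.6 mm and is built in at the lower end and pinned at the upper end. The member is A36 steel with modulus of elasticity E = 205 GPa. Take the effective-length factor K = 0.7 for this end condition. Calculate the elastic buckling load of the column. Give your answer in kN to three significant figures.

P_cr ≈ 69.1 kN

I = πd⁴/64 = π×61.6⁴/64 = 7.068×10^5 mm⁴
I = 7.068×10^5 mm⁴ = 7.068×10^-7 m⁴
Effective length L_e = K·L = 0.7 × 6.50 = 4.550 m
P_cr = π²EI / L_e² = π² × 205×10⁹ × 7.068×10^-7 / 4.550² = 6.908×10^4 N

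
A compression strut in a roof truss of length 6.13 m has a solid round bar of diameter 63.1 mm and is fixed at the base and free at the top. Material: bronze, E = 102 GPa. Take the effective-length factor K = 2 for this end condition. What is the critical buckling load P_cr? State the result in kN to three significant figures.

P_cr ≈ 5.21 kN

I = πd⁴/64 = π×63.1⁴/64 = 7.782×10^5 mm⁴
I = 7.782×10^5 mm⁴ = 7.782×10^-7 m⁴
Effective length L_e = K·L = 2 × 6.13 = 12.26 m
P_cr = π²EI / L_e² = π² × 102×10⁹ × 7.782×10^-7 / 12.26² = 5.212×10^3 N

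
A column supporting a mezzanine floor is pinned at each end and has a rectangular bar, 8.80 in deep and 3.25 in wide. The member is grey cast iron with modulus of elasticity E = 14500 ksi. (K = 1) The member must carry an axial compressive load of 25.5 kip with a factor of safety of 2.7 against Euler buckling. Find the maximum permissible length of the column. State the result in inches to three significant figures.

Buckling occurs about the weak axis: I_min = h·b³/12 with b = 3.25 in (the shorter side).
I_min = 8.80×3.25³/12 = 25.17 in⁴
Required critical load P_cr = n·P = 2.7 × 25.5 = 68.85 kip = 6.885×10^4 lb
From P_cr = π²EI/(K·L)²:  L = (1/K)·√(π²EI/P_cr) = (1/1)·√(π²×1.45×10^7×25.17/6.885×10^4)
L = 229 in

L_max ≈ 229 in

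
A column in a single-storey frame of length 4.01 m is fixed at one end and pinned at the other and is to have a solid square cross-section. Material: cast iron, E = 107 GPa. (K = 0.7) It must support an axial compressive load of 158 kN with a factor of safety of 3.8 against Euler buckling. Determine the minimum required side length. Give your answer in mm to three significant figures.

Required P_cr = n·P = 3.8 × 158 = 600.4 kN
L_e = K·L = 0.7 × 4.01 = 2.807 m
Required I = P_cr·L_e²/(π²E) = 6.004×10^5 × 2.807² / (π² × 1.07×10^11) = 4.480×10^-6 m⁴
I_req = 4.480×10^6 mm⁴
Solid square: I = a⁴/12  ⇒  a = (12I)^(1/4) = (12×4.480×10^6)^(1/4) = 85.6 mm

a ≈ 85.6 mm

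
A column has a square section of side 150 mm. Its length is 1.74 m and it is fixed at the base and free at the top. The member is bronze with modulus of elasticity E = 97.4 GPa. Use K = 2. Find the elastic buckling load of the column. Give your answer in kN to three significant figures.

P_cr ≈ 3350 kN

I = a⁴/12 = 150⁴/12 = 4.219×10^7 mm⁴
I = 4.219×10^7 mm⁴ = 4.219×10^-5 m⁴
Effective length L_e = K·L = 2 × 1.74 = 3.480 m
P_cr = π²EI / L_e² = π² × 97.4×10⁹ × 4.219×10^-5 / 3.480² = 3.349×10^6 N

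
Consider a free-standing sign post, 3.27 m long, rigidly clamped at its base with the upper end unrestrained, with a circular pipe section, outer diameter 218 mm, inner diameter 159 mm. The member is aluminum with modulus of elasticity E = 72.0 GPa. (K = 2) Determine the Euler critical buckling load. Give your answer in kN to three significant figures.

P_cr ≈ 1320 kN

d_o = 218 mm, d_i = 159 mm
I = π(d_o⁴ − d_i⁴)/64 = π(218⁴ − 159.0⁴)/64 = 7.949×10^7 mm⁴
I = 7.949×10^7 mm⁴ = 7.949×10^-5 m⁴
Effective length L_e = K·L = 2 × 3.27 = 6.540 m
P_cr = π²EI / L_e² = π² × 72.0×10⁹ × 7.949×10^-5 / 6.540² = 1.321×10^6 N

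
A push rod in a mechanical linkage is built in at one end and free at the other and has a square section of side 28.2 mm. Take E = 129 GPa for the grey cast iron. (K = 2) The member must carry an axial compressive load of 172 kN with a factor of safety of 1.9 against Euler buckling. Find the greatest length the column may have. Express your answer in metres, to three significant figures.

L_max ≈ 0.227 m

I = a⁴/12 = 28.2⁴/12 = 5.270×10^4 mm⁴
I = 5.270×10^-8 m⁴
Required critical load P_cr = n·P = 1.9 × 172 = 326.8 kN = 3.268×10^5 N
From P_cr = π²EI/(K·L)²:  L = (1/K)·√(π²EI/P_cr) = (1/2)·√(π²×1.29×10^11×5.270×10^-8/3.268×10^5)
L = 0.227 m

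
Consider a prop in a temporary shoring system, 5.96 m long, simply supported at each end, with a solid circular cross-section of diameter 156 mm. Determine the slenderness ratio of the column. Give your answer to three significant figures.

λ ≈ 153

For a solid circle r = d/4 = 156/4 = 39.00 mm
L_e = K·L = 1 × 5.96 m = 5.960 m = 5960.0 mm
λ = L_e / r_min = 5960.0 / 39.00 = 153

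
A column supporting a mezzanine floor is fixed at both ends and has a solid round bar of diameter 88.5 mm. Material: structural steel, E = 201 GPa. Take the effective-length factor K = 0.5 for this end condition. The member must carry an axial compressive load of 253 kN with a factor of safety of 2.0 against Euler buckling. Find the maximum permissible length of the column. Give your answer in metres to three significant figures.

I = πd⁴/64 = π×88.5⁴/64 = 3.011×10^6 mm⁴
I = 3.011×10^-6 m⁴
Required critical load P_cr = n·P = 2.0 × 253 = 506.0 kN = 5.060×10^5 N
From P_cr = π²EI/(K·L)²:  L = (1/K)·√(π²EI/P_cr) = (1/0.5)·√(π²×2.01×10^11×3.011×10^-6/5.060×10^5)
L = 6.87 m

L_max ≈ 6.87 m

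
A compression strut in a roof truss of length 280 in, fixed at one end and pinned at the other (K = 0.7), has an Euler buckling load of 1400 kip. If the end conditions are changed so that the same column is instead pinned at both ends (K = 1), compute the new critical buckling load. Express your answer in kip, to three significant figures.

P_cr ∝ 1/K², so P_cr,new = P_cr,old × (K_old/K_new)² = 1400 × (0.7/1)²
= 1400 × 0.4900 = 686 kip

P_cr ≈ 686 kip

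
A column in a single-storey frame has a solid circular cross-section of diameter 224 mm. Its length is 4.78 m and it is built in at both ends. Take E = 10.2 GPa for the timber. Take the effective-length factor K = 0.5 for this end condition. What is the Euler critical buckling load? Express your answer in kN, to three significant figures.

I = πd⁴/64 = π×224⁴/64 = 1.236×10^8 mm⁴
I = 1.236×10^8 mm⁴ = 1.236×10^-4 m⁴
Effective length L_e = K·L = 0.5 × 4.78 = 2.390 m
P_cr = π²EI / L_e² = π² × 10.2×10⁹ × 1.236×10^-4 / 2.390² = 2.178×10^6 N

P_cr ≈ 2180 kN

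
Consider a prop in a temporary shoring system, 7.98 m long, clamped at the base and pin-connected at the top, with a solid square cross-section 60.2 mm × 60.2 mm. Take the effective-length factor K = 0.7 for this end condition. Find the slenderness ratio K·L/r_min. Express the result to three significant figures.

λ ≈ 321

For a square r = a/√12 = 60.2/√12 = 17.38 mm
L_e = K·L = 0.7 × 7.98 m = 5.586 m = 5586.0 mm
λ = L_e / r_min = 5586.0 / 17.38 = 321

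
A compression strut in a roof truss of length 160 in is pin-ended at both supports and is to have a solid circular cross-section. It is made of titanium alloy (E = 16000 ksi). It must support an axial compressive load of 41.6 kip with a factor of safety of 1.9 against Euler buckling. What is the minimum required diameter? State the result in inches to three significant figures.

Required P_cr = n·P = 1.9 × 41.6 = 79.04 kip
L_e = K·L = 1 × 160 = 160.0 in
Required I = P_cr·L_e²/(π²E) = 7.904×10^4 × 160.0² / (π² × 1.60×10^7) = 12.81 in⁴
Solid circle: I = πd⁴/64  ⇒  d = (64I/π)^(1/4) = (64×12.81/π)^(1/4) = 4.02 in

d ≈ 4.02 in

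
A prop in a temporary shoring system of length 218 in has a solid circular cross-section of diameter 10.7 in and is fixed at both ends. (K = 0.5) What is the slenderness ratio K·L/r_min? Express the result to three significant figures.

For a solid circle r = d/4 = 10.7/4 = 2.675 in
L_e = K·L = 0.5 × 218 = 109.0 in
λ = L_e / r_min = 109.00 / 2.675 = 40.7

λ ≈ 40.7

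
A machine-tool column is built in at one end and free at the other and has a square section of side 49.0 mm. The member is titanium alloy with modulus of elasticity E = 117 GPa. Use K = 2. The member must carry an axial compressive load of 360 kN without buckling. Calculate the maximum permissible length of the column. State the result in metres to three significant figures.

I = a⁴/12 = 49.0⁴/12 = 4.804×10^5 mm⁴
I = 4.804×10^-7 m⁴
At the buckling limit P_cr = P = 3.600×10^5 N
From P_cr = π²EI/(K·L)²:  L = (1/K)·√(π²EI/P_cr) = (1/2)·√(π²×1.17×10^11×4.804×10^-7/3.600×10^5)
L = 0.621 m

L_max ≈ 0.621 m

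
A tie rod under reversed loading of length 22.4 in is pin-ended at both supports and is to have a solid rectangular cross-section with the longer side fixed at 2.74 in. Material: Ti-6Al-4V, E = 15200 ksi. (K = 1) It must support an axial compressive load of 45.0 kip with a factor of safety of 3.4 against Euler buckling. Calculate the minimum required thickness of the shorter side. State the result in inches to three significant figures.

Required P_cr = n·P = 3.4 × 45.0 = 153.0 kip
L_e = K·L = 1 × 22.4 = 22.40 in
Required I = P_cr·L_e²/(π²E) = 1.530×10^5 × 22.40² / (π² × 1.52×10^7) = 0.5117 in⁴
Rectangle, weak axis: I_min = h·b³/12 with h = 2.74 in fixed  ⇒  b = (12I/h)^(1/3) = 1.31 in

b ≈ 1.31 in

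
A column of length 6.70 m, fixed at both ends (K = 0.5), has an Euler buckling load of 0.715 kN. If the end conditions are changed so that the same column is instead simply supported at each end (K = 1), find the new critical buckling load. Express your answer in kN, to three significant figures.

P_cr ∝ 1/K², so P_cr,new = P_cr,old × (K_old/K_new)² = 0.715 × (0.5/1)²
= 0.715 × 0.2500 = 0.179 kN

P_cr ≈ 0.179 kN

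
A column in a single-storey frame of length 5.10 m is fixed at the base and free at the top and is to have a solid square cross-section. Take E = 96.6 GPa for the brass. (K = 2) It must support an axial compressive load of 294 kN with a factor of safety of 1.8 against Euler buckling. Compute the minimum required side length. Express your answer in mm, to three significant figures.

a ≈ 162 mm

Required P_cr = n·P = 1.8 × 294 = 529.2 kN
L_e = K·L = 2 × 5.10 = 10.20 m
Required I = P_cr·L_e²/(π²E) = 5.292×10^5 × 10.20² / (π² × 9.66×10^10) = 5.775×10^-5 m⁴
I_req = 5.775×10^7 mm⁴
Solid square: I = a⁴/12  ⇒  a = (12I)^(1/4) = (12×5.775×10^7)^(1/4) = 162 mm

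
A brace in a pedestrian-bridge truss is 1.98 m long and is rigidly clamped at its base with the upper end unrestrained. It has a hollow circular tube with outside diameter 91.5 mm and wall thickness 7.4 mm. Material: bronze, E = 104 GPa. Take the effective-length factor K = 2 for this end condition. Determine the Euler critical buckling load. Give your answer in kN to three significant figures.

P_cr ≈ 114 kN

Inner diameter d_i = 91.5 − 2×7.4 = 76.70 mm
I = π(d_o⁴ − d_i⁴)/64 = π(91.5⁴ − 76.70⁴)/64 = 1.742×10^6 mm⁴
I = 1.742×10^6 mm⁴ = 1.742×10^-6 m⁴
Effective length L_e = K·L = 2 × 1.98 = 3.960 m
P_cr = π²EI / L_e² = π² × 104×10⁹ × 1.742×10^-6 / 3.960² = 1.140×10^5 N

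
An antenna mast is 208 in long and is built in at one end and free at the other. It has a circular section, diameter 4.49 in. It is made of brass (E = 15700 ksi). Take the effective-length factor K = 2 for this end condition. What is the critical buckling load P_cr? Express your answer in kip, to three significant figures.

P_cr ≈ 17.9 kip

I = πd⁴/64 = π×4.49⁴/64 = 19.95 in⁴
Effective length L_e = K·L = 2 × 208 = 416.0 in
P_cr = π²EI / L_e² = π² × 15700×10³ × 19.95 / 416.0² = 1.786×10^4 lb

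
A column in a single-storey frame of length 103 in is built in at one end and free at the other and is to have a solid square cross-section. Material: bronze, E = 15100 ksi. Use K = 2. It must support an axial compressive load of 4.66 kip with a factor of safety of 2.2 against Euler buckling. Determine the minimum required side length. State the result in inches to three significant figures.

a ≈ 2.43 in

Required P_cr = n·P = 2.2 × 4.66 = 10.25 kip
L_e = K·L = 2 × 103 = 206.0 in
Required I = P_cr·L_e²/(π²E) = 1.025×10^4 × 206.0² / (π² × 1.51×10^7) = 2.919 in⁴
Solid square: I = a⁴/12  ⇒  a = (12I)^(1/4) = (12×2.919)^(1/4) = 2.43 in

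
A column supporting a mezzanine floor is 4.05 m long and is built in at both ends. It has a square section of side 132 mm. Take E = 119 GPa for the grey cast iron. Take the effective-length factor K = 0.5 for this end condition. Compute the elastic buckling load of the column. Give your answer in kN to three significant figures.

P_cr ≈ 7250 kN

I = a⁴/12 = 132⁴/12 = 2.530×10^7 mm⁴
I = 2.530×10^7 mm⁴ = 2.530×10^-5 m⁴
Effective length L_e = K·L = 0.5 × 4.05 = 2.025 m
P_cr = π²EI / L_e² = π² × 119×10⁹ × 2.530×10^-5 / 2.025² = 7.246×10^6 N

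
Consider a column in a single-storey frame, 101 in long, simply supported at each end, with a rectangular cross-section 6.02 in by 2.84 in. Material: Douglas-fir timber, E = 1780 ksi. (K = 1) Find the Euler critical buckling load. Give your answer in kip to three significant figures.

P_cr ≈ 19.8 kip

Buckling occurs about the weak axis: I_min = h·b³/12 with b = 2.84 in (the shorter side).
I_min = 6.02×2.84³/12 = 11.49 in⁴
Effective length L_e = K·L = 1 × 101 = 101.0 in
P_cr = π²EI / L_e² = π² × 1780×10³ × 11.49 / 101.0² = 1.979×10^4 lb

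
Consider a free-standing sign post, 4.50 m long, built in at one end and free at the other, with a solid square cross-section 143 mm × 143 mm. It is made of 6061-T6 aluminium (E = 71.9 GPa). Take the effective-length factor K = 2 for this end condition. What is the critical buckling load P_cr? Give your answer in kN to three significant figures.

P_cr ≈ 305 kN

I = a⁴/12 = 143⁴/12 = 3.485×10^7 mm⁴
I = 3.485×10^7 mm⁴ = 3.485×10^-5 m⁴
Effective length L_e = K·L = 2 × 4.50 = 9.000 m
P_cr = π²EI / L_e² = π² × 71.9×10⁹ × 3.485×10^-5 / 9.000² = 3.053×10^5 N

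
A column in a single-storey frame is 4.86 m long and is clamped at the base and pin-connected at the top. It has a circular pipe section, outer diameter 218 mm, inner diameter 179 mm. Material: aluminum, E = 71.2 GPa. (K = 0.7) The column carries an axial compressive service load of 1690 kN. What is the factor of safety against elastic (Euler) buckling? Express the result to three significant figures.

d_o = 218 mm, d_i = 179 mm
I = π(d_o⁴ − d_i⁴)/64 = π(218⁴ − 179.0⁴)/64 = 6.047×10^7 mm⁴
I = 6.047×10^7 mm⁴ = 6.047×10^-5 m⁴
Effective length L_e = K·L = 0.7 × 4.86 = 3.402 m
P_cr = π²EI / L_e² = π² × 71.2×10⁹ × 6.047×10^-5 / 3.402² = 3.672×10^6 N
Factor of safety n = P_cr / P = 3671.6 / 1690 = 2.17

n ≈ 2.17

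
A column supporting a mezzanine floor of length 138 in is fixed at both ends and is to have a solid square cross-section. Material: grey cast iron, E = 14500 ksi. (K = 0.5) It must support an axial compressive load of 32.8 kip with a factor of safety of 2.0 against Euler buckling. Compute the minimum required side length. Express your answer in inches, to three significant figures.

Required P_cr = n·P = 2.0 × 32.8 = 65.60 kip
L_e = K·L = 0.5 × 138 = 69.00 in
Required I = P_cr·L_e²/(π²E) = 6.560×10^4 × 69.00² / (π² × 1.45×10^7) = 2.182 in⁴
Solid square: I = a⁴/12  ⇒  a = (12I)^(1/4) = (12×2.182)^(1/4) = 2.26 in

a ≈ 2.26 in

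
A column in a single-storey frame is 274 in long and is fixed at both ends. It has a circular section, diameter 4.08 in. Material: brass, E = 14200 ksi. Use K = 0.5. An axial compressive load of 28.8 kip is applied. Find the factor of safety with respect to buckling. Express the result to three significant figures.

n ≈ 3.53

I = πd⁴/64 = π×4.08⁴/64 = 13.60 in⁴
Effective length L_e = K·L = 0.5 × 274 = 137.0 in
P_cr = π²EI / L_e² = π² × 14200×10³ × 13.60 / 137.0² = 1.016×10^5 lb
Factor of safety n = P_cr / P = 101.57 / 28.8 = 3.53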